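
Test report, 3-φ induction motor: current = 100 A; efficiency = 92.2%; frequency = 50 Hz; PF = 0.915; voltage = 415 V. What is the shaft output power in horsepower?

81.3 HP

P_in = √3·V·I·cosφ = 1.732 × 415 × 100 × 0.915 = 65768 W
P_out = η·P_in = 0.922 × 65768 = 60638 W
= 60638/746 = 81.3 HP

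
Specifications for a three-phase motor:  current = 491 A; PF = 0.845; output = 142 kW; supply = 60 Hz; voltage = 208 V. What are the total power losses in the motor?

7.47 kW

P_in = √3·V·I·cosφ = 1.732×208×491×0.845 = 149468 W
P_out = 142000 W
Losses = P_in − P_out = 149468 − 142000 = 7468 W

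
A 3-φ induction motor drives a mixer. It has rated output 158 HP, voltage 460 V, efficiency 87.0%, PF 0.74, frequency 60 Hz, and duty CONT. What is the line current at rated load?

P_out = 158 × 746 = 117868 W
P_in = P_out / η = 117868 / 0.870 = 135480 W
I_L = P_in / (√3·V_L·cosφ) = 135480 / (1.732 × 460 × 0.74) = 230 A

230 A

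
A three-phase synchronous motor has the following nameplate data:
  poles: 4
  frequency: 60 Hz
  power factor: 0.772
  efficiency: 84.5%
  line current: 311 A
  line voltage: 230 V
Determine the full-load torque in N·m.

429 N·m

P_in = √3·V·I·cosφ = 1.732 × 230 × 311 × 0.772 = 95643 W
P_out = η·P_in = 0.845 × 95643 = 80818 W
n = n_s = 120×60/4 = 1800 rpm (synchronous)
ω = 2π×1800/60 = 188.5 rad/s
τ = P_out/ω = 80818/188.5 = 429 N·m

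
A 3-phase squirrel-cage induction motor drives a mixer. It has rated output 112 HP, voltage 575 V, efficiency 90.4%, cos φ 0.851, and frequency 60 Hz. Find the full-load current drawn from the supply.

109 A

P_out = 112 × 746 = 83552 W
P_in = P_out / η = 83552 / 0.904 = 92425 W
I_L = P_in / (√3·V_L·cosφ) = 92425 / (1.732 × 575 × 0.851) = 109 A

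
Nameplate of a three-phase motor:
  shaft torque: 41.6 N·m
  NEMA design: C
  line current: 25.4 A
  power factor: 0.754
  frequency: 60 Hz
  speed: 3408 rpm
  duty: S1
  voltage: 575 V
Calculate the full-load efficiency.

ω = 2π × 3408/60 = 356.9 rad/s; P_out = τω = 41.6 × 356.9 = 14847 W
P_in = √3·V_L·I_L·cosφ = 1.732 × 575 × 25.4 × 0.754 = 19073 W
η = P_out / P_in = 14847 / 19073 = 0.778 = 77.8%

77.8 %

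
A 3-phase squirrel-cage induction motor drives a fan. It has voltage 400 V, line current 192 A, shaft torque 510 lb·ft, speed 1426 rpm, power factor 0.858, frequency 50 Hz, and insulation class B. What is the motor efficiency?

τ = 510 lb·ft × 1.356 = 691.6 N·m
ω = 2π × 1426/60 = 149.3 rad/s; P_out = τω = 691.6 × 149.3 = 103256 W
P_in = √3·V_L·I_L·cosφ = 1.732 × 400 × 192 × 0.858 = 114129 W
η = P_out / P_in = 103256 / 114129 = 0.905 = 90.5%

90.5 %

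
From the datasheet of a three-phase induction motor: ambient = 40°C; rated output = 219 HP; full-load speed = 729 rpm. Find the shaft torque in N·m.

P_out = 219 × 746 = 163374 W
ω = 2π × 729/60 = 76.34 rad/s
τ = P_out/ω = 163374/76.34 = 2140 N·m

2140 N·m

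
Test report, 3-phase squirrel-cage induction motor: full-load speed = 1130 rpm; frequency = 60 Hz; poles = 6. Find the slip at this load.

n_s = 120f/p = 120×60/6 = 1200 rpm
s = (n_s − n)/n_s = (1200 − 1130)/1200 = 0.0583

5.83 %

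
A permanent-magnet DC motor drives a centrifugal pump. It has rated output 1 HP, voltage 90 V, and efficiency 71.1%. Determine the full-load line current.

11.7 A

P_out = 1 × 746 = 746 W
P_in = P_out / η = 746 / 0.711 = 1049 W
I = P_in / V = 1049 / 90 = 11.7 A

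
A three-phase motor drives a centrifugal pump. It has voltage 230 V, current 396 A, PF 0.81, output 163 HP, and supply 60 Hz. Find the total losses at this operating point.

P_in = √3·V·I·cosφ = 1.732×230×396×0.81 = 127778 W
P_out = 163×746 = 121598 W
Losses = P_in − P_out = 127778 − 121598 = 6180 W

6.18 kW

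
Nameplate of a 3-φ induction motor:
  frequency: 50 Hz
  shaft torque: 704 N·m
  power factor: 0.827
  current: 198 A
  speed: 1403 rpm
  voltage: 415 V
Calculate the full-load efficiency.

ω = 2π × 1403/60 = 146.9 rad/s; P_out = τω = 704 × 146.9 = 103418 W
P_in = √3·V_L·I_L·cosφ = 1.732 × 415 × 198 × 0.827 = 117697 W
η = P_out / P_in = 103418 / 117697 = 0.879 = 87.9%

87.9 %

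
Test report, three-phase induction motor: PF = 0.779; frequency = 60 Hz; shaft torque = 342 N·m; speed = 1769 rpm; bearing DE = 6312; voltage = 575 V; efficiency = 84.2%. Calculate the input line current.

ω = 2π×1769/60 = 185.2 rad/s; P_out = τω = 342 × 185.2 = 63338 W
P_in = P_out / η = 63338 / 0.842 = 75223 W
I_L = P_in / (√3·V_L·cosφ) = 75223 / (1.732 × 575 × 0.779) = 97 A

97 A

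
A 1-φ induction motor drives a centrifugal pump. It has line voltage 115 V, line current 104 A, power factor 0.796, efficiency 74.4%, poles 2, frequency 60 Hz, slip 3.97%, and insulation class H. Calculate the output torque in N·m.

19.6 N·m

P_in = V·I·cosφ = 115 × 104 × 0.796 = 9520 W
P_out = η·P_in = 0.744 × 9520 = 7083 W
n_s = 120×60/2 = 3600 rpm; n = 3600×(1−0.0397) = 3457 rpm
ω = 2π×3457/60 = 362 rad/s
τ = P_out/ω = 7083/362 = 19.6 N·m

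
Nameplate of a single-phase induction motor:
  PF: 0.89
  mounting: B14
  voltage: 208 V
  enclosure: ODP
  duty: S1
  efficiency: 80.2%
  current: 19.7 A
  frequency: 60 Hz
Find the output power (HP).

P_in = V·I·cosφ = 208 × 19.7 × 0.89 = 3647 W
P_out = η·P_in = 0.802 × 3647 = 2925 W
= 2925/746 = 3.92 HP

3.92 HP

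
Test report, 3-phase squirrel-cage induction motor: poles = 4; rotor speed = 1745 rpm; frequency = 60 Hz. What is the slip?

n_s = 120f/p = 120×60/4 = 1800 rpm
s = (n_s − n)/n_s = (1800 − 1745)/1800 = 0.0306

3.06 %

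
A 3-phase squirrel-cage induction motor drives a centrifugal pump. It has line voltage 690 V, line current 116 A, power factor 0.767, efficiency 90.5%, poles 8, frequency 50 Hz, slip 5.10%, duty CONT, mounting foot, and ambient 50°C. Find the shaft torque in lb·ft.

P_in = √3·V·I·cosφ = 1.732 × 690 × 116 × 0.767 = 106329 W
P_out = η·P_in = 0.905 × 106329 = 96228 W
n_s = 120×50/8 = 750 rpm; n = 750×(1−0.051) = 712 rpm
ω = 2π×712/60 = 74.56 rad/s
τ = P_out/ω = 96228/74.56 = 1291 N·m
In lb·ft: 1291/1.356 = 952 lb·ft

952 lb·ft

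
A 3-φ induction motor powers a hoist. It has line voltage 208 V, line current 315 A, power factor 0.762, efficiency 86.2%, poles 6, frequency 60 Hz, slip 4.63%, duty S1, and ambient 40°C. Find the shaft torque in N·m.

P_in = √3·V·I·cosφ = 1.732 × 208 × 315 × 0.762 = 86472 W
P_out = η·P_in = 0.862 × 86472 = 74539 W
n_s = 120×60/6 = 1200 rpm; n = 1200×(1−0.0463) = 1144 rpm
ω = 2π×1144/60 = 119.8 rad/s
τ = P_out/ω = 74539/119.8 = 622 N·m

622 N·m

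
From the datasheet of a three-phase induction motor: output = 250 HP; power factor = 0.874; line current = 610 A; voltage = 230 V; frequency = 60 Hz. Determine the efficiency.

P_out = 250 × 746 = 186500 W
P_in = √3·V_L·I_L·cosφ = 1.732 × 230 × 610 × 0.874 = 212382 W
η = P_out / P_in = 186500 / 212382 = 0.878 = 87.8%

87.8 %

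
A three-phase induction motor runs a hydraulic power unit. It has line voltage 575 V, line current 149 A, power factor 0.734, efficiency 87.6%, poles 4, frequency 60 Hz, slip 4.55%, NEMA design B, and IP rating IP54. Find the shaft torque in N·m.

530 N·m

P_in = √3·V·I·cosφ = 1.732 × 575 × 149 × 0.734 = 108918 W
P_out = η·P_in = 0.876 × 108918 = 95412 W
n_s = 120×60/4 = 1800 rpm; n = 1800×(1−0.0455) = 1718 rpm
ω = 2π×1718/60 = 179.9 rad/s
τ = P_out/ω = 95412/179.9 = 530 N·m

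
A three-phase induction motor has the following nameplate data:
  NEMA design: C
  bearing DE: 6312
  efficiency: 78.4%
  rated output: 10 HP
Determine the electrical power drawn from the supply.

P_out = 10 × 746 = 7460 W
P_in = P_out/η = 7460/0.784 = 9515 W = 9.52 kW

9.52 kW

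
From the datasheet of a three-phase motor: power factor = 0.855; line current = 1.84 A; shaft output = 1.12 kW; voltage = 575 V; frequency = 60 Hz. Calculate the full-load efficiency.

71.5 %

P_out = 1.12 kW = 1120 W
P_in = √3·V_L·I_L·cosφ = 1.732 × 575 × 1.84 × 0.855 = 1567 W
η = P_out / P_in = 1120 / 1567 = 0.715 = 71.5%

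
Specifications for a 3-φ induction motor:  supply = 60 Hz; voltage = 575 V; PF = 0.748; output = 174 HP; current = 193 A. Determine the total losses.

P_in = √3·V·I·cosφ = 1.732×575×193×0.748 = 143772 W
P_out = 174×746 = 129804 W
Losses = P_in − P_out = 143772 − 129804 = 13968 W

14000 W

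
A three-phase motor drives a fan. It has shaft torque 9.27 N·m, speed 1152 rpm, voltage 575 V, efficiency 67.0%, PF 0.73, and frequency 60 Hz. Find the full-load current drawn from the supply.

2.3 A

ω = 2π×1152/60 = 120.6 rad/s; P_out = τω = 9.27 × 120.6 = 1118 W
P_in = P_out / η = 1118 / 0.670 = 1669 W
I_L = P_in / (√3·V_L·cosφ) = 1669 / (1.732 × 575 × 0.73) = 2.3 A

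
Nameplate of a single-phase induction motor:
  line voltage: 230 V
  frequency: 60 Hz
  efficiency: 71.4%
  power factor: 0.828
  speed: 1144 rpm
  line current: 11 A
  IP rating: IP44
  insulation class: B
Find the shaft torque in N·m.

P_in = V·I·cosφ = 230 × 11 × 0.828 = 2095 W
P_out = η·P_in = 0.714 × 2095 = 1496 W
n = 1144 rpm
ω = 2π×1144/60 = 119.8 rad/s
τ = P_out/ω = 1496/119.8 = 12.5 N·m

12.5 N·m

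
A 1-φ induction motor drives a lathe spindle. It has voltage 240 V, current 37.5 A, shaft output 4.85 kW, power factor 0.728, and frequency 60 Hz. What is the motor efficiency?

74.0 %

P_out = 4.85 kW = 4850 W
P_in = V·I·cosφ = 240 × 37.5 × 0.728 = 6552 W
η = P_out / P_in = 4850 / 6552 = 0.740 = 74.0%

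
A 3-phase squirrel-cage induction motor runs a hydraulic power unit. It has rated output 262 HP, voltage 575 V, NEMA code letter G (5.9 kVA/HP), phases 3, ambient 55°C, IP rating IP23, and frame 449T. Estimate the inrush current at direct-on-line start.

1550 A

S_LR = 5.9 × 262 = 1545.8 kVA
I_LR = S_LR/(√3·V_L) = 1545800/(1.732×575) = 1550 A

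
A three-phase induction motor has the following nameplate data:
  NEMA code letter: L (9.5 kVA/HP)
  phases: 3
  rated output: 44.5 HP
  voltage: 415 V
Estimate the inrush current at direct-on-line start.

588 A

S_LR = 9.5 × 44.5 = 422.75 kVA
I_LR = S_LR/(√3·V_L) = 422750/(1.732×415) = 588 A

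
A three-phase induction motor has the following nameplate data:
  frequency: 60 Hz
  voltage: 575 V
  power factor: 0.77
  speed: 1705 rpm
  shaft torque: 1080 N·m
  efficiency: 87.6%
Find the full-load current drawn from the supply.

287 A

ω = 2π×1705/60 = 178.5 rad/s; P_out = τω = 1080 × 178.5 = 192780 W
P_in = P_out / η = 192780 / 0.876 = 220068 W
I_L = P_in / (√3·V_L·cosφ) = 220068 / (1.732 × 575 × 0.77) = 287 A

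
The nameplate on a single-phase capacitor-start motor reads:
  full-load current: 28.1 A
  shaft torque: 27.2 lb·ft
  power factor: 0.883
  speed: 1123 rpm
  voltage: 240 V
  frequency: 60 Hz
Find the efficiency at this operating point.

72.8 %

τ = 27.2 lb·ft × 1.356 = 36.88 N·m
ω = 2π × 1123/60 = 117.6 rad/s; P_out = τω = 36.88 × 117.6 = 4337 W
P_in = V·I·cosφ = 240 × 28.1 × 0.883 = 5955 W
η = P_out / P_in = 4337 / 5955 = 0.728 = 72.8%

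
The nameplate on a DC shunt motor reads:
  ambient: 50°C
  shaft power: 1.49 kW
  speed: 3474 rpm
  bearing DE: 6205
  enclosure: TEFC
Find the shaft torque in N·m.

ω = 2π × 3474/60 = 363.8 rad/s
τ = P/ω = 1490/363.8 = 4.1 N·m

4.1 N·m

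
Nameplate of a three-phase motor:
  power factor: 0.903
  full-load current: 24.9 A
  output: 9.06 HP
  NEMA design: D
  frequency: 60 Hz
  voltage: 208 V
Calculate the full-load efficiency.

83.4 %

P_out = 9.06 × 746 = 6759 W
P_in = √3·V_L·I_L·cosφ = 1.732 × 208 × 24.9 × 0.903 = 8100 W
η = P_out / P_in = 6759 / 8100 = 0.834 = 83.4%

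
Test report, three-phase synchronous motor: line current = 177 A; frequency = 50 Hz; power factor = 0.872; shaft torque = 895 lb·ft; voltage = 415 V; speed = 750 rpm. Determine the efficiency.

85.9 %

τ = 895 lb·ft × 1.356 = 1214 N·m
ω = 2π × 750/60 = 78.54 rad/s; P_out = τω = 1214 × 78.54 = 95348 W
P_in = √3·V_L·I_L·cosφ = 1.732 × 415 × 177 × 0.872 = 110939 W
η = P_out / P_in = 95348 / 110939 = 0.859 = 85.9%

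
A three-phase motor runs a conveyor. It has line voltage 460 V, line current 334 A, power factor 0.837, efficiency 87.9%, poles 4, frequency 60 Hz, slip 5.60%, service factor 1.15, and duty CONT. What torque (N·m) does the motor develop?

1100 N·m

P_in = √3·V·I·cosφ = 1.732 × 460 × 334 × 0.837 = 222729 W
P_out = η·P_in = 0.879 × 222729 = 195779 W
n_s = 120×60/4 = 1800 rpm; n = 1800×(1−0.056) = 1699 rpm
ω = 2π×1699/60 = 177.9 rad/s
τ = P_out/ω = 195779/177.9 = 1100 N·m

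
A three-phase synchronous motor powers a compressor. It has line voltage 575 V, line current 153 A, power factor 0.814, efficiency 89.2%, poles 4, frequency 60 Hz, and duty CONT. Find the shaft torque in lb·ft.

433 lb·ft

P_in = √3·V·I·cosφ = 1.732 × 575 × 153 × 0.814 = 124031 W
P_out = η·P_in = 0.892 × 124031 = 110636 W
n = n_s = 120×60/4 = 1800 rpm (synchronous)
ω = 2π×1800/60 = 188.5 rad/s
τ = P_out/ω = 110636/188.5 = 586.9 N·m
In lb·ft: 586.9/1.356 = 433 lb·ft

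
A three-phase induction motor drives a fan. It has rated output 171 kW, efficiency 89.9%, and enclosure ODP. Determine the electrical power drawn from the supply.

P_out = 171000 W
P_in = P_out/η = 171000/0.899 = 190211 W = 190 kW

190 kW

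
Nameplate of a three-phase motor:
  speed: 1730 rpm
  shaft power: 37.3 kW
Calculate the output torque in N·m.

206 N·m

ω = 2π × 1730/60 = 181.2 rad/s
τ = P/ω = 37300/181.2 = 206 N·m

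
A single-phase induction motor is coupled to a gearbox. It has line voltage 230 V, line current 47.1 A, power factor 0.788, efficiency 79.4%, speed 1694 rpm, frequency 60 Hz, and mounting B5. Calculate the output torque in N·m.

P_in = V·I·cosφ = 230 × 47.1 × 0.788 = 8536 W
P_out = η·P_in = 0.794 × 8536 = 6778 W
n = 1694 rpm
ω = 2π×1694/60 = 177.4 rad/s
τ = P_out/ω = 6778/177.4 = 38.2 N·m

38.2 N·m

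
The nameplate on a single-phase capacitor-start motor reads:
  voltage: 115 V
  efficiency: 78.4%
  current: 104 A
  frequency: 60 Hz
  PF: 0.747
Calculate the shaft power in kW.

P_in = V·I·cosφ = 115 × 104 × 0.747 = 8934 W
P_out = η·P_in = 0.784 × 8934 = 7004 W

7 kW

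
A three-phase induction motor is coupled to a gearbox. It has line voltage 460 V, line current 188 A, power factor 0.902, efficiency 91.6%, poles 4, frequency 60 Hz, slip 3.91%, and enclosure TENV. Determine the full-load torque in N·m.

P_in = √3·V·I·cosφ = 1.732 × 460 × 188 × 0.902 = 135105 W
P_out = η·P_in = 0.916 × 135105 = 123756 W
n_s = 120×60/4 = 1800 rpm; n = 1800×(1−0.0391) = 1730 rpm
ω = 2π×1730/60 = 181.2 rad/s
τ = P_out/ω = 123756/181.2 = 683 N·m

683 N·m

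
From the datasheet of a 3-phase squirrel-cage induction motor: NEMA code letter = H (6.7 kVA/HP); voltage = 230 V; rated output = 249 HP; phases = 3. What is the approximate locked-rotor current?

4190 A

S_LR = 6.7 × 249 = 1668.3 kVA
I_LR = S_LR/(√3·V_L) = 1668300/(1.732×230) = 4190 A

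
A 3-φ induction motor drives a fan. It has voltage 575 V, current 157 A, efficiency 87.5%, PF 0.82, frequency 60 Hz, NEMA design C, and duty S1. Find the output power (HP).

P_in = √3·V·I·cosφ = 1.732 × 575 × 157 × 0.82 = 128212 W
P_out = η·P_in = 0.875 × 128212 = 112186 W
= 112186/746 = 150 HP

150 HP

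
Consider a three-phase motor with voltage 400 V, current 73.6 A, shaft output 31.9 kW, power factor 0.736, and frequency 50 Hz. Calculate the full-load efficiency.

85.0 %

P_out = 31.9 kW = 31900 W
P_in = √3·V_L·I_L·cosφ = 1.732 × 400 × 73.6 × 0.736 = 37529 W
η = P_out / P_in = 31900 / 37529 = 0.850 = 85.0%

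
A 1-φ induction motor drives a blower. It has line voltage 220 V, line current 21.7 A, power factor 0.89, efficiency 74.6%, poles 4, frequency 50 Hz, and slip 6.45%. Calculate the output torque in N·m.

21.6 N·m

P_in = V·I·cosφ = 220 × 21.7 × 0.89 = 4249 W
P_out = η·P_in = 0.746 × 4249 = 3170 W
n_s = 120×50/4 = 1500 rpm; n = 1500×(1−0.0645) = 1403 rpm
ω = 2π×1403/60 = 146.9 rad/s
τ = P_out/ω = 3170/146.9 = 21.6 N·m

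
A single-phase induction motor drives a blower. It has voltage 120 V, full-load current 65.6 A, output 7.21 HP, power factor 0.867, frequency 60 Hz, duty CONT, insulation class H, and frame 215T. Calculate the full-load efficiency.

P_out = 7.21 × 746 = 5379 W
P_in = V·I·cosφ = 120 × 65.6 × 0.867 = 6825 W
η = P_out / P_in = 5379 / 6825 = 0.788 = 78.8%

78.8 %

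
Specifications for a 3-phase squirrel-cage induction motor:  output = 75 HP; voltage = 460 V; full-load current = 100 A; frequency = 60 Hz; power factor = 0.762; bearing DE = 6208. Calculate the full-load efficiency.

P_out = 75 × 746 = 55950 W
P_in = √3·V_L·I_L·cosφ = 1.732 × 460 × 100 × 0.762 = 60710 W
η = P_out / P_in = 55950 / 60710 = 0.922 = 92.2%

92.2 %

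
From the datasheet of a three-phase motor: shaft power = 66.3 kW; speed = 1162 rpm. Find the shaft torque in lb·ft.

402 lb·ft

ω = 2π × 1162/60 = 121.7 rad/s
τ = P/ω = 66300/121.7 = 544.8 N·m
In lb·ft: 544.8/1.356 = 402 lb·ft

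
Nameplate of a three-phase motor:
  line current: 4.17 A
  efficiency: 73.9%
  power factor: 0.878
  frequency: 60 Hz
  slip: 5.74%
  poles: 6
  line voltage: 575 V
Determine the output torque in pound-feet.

16.8 lb·ft

P_in = √3·V·I·cosφ = 1.732 × 575 × 4.17 × 0.878 = 3646 W
P_out = η·P_in = 0.739 × 3646 = 2694 W
n_s = 120×60/6 = 1200 rpm; n = 1200×(1−0.0574) = 1131 rpm
ω = 2π×1131/60 = 118.4 rad/s
τ = P_out/ω = 2694/118.4 = 22.75 N·m
In lb·ft: 22.75/1.356 = 16.8 lb·ft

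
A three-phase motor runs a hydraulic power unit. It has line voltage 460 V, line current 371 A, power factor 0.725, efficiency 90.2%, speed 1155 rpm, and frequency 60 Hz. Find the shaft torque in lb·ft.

1180 lb·ft

P_in = √3·V·I·cosφ = 1.732 × 460 × 371 × 0.725 = 214298 W
P_out = η·P_in = 0.902 × 214298 = 193297 W
n = 1155 rpm
ω = 2π×1155/60 = 121 rad/s
τ = P_out/ω = 193297/121 = 1597 N·m
In lb·ft: 1597/1.356 = 1180 lb·ft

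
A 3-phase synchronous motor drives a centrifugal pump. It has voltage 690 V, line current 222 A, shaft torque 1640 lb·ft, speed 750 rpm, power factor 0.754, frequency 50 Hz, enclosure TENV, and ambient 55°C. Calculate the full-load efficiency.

τ = 1640 lb·ft × 1.356 = 2224 N·m
ω = 2π × 750/60 = 78.54 rad/s; P_out = τω = 2224 × 78.54 = 174673 W
P_in = √3·V_L·I_L·cosφ = 1.732 × 690 × 222 × 0.754 = 200042 W
η = P_out / P_in = 174673 / 200042 = 0.873 = 87.3%

87.3 %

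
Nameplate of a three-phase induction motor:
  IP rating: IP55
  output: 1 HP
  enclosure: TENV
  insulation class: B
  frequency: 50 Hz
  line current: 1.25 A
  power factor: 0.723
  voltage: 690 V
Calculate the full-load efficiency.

69.1 %

P_out = 1 × 746 = 746 W
P_in = √3·V_L·I_L·cosφ = 1.732 × 690 × 1.25 × 0.723 = 1080 W
η = P_out / P_in = 746 / 1080 = 0.691 = 69.1%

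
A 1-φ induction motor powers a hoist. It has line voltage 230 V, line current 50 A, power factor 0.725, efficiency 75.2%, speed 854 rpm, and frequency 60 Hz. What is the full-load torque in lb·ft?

P_in = V·I·cosφ = 230 × 50 × 0.725 = 8338 W
P_out = η·P_in = 0.752 × 8338 = 6270 W
n = 854 rpm
ω = 2π×854/60 = 89.43 rad/s
τ = P_out/ω = 6270/89.43 = 70.11 N·m
In lb·ft: 70.11/1.356 = 51.7 lb·ft

51.7 lb·ft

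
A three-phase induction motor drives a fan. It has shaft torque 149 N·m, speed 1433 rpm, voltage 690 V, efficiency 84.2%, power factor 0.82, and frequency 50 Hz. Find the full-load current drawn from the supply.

27.1 A

ω = 2π×1433/60 = 150.1 rad/s; P_out = τω = 149 × 150.1 = 22365 W
P_in = P_out / η = 22365 / 0.842 = 26562 W
I_L = P_in / (√3·V_L·cosφ) = 26562 / (1.732 × 690 × 0.82) = 27.1 A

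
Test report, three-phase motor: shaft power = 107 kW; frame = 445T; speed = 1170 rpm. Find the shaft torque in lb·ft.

ω = 2π × 1170/60 = 122.5 rad/s
τ = P/ω = 107000/122.5 = 873.5 N·m
In lb·ft: 873.5/1.356 = 644 lb·ft

644 lb·ft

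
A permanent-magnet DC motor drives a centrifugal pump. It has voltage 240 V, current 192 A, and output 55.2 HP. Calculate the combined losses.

4900 W

P_in = V·I = 240×192 = 46080 W
P_out = 55.2×746 = 41179 W
Losses = P_in − P_out = 46080 − 41179 = 4901 W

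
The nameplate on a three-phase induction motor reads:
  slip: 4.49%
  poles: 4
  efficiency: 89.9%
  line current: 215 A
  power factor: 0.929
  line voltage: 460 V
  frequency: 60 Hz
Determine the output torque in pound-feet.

586 lb·ft

P_in = √3·V·I·cosφ = 1.732 × 460 × 215 × 0.929 = 159133 W
P_out = η·P_in = 0.899 × 159133 = 143061 W
n_s = 120×60/4 = 1800 rpm; n = 1800×(1−0.0449) = 1719 rpm
ω = 2π×1719/60 = 180 rad/s
τ = P_out/ω = 143061/180 = 794.8 N·m
In lb·ft: 794.8/1.356 = 586 lb·ft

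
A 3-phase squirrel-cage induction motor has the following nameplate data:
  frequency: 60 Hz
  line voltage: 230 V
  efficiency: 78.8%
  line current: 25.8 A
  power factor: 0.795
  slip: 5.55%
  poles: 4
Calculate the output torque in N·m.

P_in = √3·V·I·cosφ = 1.732 × 230 × 25.8 × 0.795 = 8171 W
P_out = η·P_in = 0.788 × 8171 = 6439 W
n_s = 120×60/4 = 1800 rpm; n = 1800×(1−0.0555) = 1700 rpm
ω = 2π×1700/60 = 178 rad/s
τ = P_out/ω = 6439/178 = 36.2 N·m

36.2 N·m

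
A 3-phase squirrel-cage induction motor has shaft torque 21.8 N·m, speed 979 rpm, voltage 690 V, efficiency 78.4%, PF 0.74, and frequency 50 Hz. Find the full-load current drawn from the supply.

ω = 2π×979/60 = 102.5 rad/s; P_out = τω = 21.8 × 102.5 = 2235 W
P_in = P_out / η = 2235 / 0.784 = 2851 W
I_L = P_in / (√3·V_L·cosφ) = 2851 / (1.732 × 690 × 0.74) = 3.22 A

3.22 A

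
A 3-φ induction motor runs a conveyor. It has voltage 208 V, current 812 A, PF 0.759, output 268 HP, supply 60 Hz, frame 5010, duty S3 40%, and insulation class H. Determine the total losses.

22100 W

P_in = √3·V·I·cosφ = 1.732×208×812×0.759 = 222029 W
P_out = 268×746 = 199928 W
Losses = P_in − P_out = 222029 − 199928 = 22101 W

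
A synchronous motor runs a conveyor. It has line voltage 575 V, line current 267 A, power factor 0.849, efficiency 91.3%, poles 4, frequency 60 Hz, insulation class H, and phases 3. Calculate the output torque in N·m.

1090 N·m

P_in = √3·V·I·cosφ = 1.732 × 575 × 267 × 0.849 = 225754 W
P_out = η·P_in = 0.913 × 225754 = 206113 W
n = n_s = 120×60/4 = 1800 rpm (synchronous)
ω = 2π×1800/60 = 188.5 rad/s
τ = P_out/ω = 206113/188.5 = 1090 N·m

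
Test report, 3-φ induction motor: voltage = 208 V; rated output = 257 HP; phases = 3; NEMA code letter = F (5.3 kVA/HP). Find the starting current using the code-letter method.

3780 A

S_LR = 5.3 × 257 = 1362.1 kVA
I_LR = S_LR/(√3·V_L) = 1362100/(1.732×208) = 3780 A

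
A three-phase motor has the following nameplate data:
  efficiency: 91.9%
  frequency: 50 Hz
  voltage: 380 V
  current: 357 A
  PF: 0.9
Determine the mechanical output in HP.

P_in = √3·V·I·cosφ = 1.732 × 380 × 357 × 0.9 = 211467 W
P_out = η·P_in = 0.919 × 211467 = 194338 W
= 194338/746 = 261 HP

261 HP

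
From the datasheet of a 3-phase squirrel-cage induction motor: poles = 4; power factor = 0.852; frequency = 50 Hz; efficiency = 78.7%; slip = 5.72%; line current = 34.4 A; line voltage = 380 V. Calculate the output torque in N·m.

103 N·m

P_in = √3·V·I·cosφ = 1.732 × 380 × 34.4 × 0.852 = 19290 W
P_out = η·P_in = 0.787 × 19290 = 15181 W
n_s = 120×50/4 = 1500 rpm; n = 1500×(1−0.0572) = 1414 rpm
ω = 2π×1414/60 = 148.1 rad/s
τ = P_out/ω = 15181/148.1 = 103 N·m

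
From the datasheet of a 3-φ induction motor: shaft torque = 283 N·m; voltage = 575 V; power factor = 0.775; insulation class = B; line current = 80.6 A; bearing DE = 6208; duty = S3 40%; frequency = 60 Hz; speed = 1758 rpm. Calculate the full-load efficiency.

ω = 2π × 1758/60 = 184.1 rad/s; P_out = τω = 283 × 184.1 = 52100 W
P_in = √3·V_L·I_L·cosφ = 1.732 × 575 × 80.6 × 0.775 = 62209 W
η = P_out / P_in = 52100 / 62209 = 0.837 = 83.7%

83.7 %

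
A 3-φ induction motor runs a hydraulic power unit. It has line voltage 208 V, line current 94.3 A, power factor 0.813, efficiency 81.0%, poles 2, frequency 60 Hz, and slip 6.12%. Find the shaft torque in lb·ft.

46.6 lb·ft

P_in = √3·V·I·cosφ = 1.732 × 208 × 94.3 × 0.813 = 27619 W
P_out = η·P_in = 0.81 × 27619 = 22371 W
n_s = 120×60/2 = 3600 rpm; n = 3600×(1−0.0612) = 3380 rpm
ω = 2π×3380/60 = 354 rad/s
τ = P_out/ω = 22371/354 = 63.19 N·m
In lb·ft: 63.19/1.356 = 46.6 lb·ft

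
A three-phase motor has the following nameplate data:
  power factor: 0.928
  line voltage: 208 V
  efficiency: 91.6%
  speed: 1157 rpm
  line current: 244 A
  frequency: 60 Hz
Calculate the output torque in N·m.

617 N·m

P_in = √3·V·I·cosφ = 1.732 × 208 × 244 × 0.928 = 81573 W
P_out = η·P_in = 0.916 × 81573 = 74721 W
n = 1157 rpm
ω = 2π×1157/60 = 121.2 rad/s
τ = P_out/ω = 74721/121.2 = 617 N·m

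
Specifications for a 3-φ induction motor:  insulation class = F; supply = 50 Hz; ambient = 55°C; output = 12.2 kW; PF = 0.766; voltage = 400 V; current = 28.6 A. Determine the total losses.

P_in = √3·V·I·cosφ = 1.732×400×28.6×0.766 = 15178 W
P_out = 12200 W
Losses = P_in − P_out = 15178 − 12200 = 2978 W

2980 W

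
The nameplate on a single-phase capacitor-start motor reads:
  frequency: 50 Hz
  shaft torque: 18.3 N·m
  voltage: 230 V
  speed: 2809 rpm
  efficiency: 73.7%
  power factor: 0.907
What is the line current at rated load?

35 A

ω = 2π×2809/60 = 294.2 rad/s; P_out = τω = 18.3 × 294.2 = 5384 W
P_in = P_out / η = 5384 / 0.737 = 7305 W
I = P_in / (V·cosφ) = 7305 / (230 × 0.907) = 35 A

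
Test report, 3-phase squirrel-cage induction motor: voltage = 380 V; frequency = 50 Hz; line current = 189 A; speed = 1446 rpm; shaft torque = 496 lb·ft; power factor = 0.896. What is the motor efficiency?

τ = 496 lb·ft × 1.356 = 672.6 N·m
ω = 2π × 1446/60 = 151.4 rad/s; P_out = τω = 672.6 × 151.4 = 101832 W
P_in = √3·V_L·I_L·cosφ = 1.732 × 380 × 189 × 0.896 = 111455 W
η = P_out / P_in = 101832 / 111455 = 0.914 = 91.4%

91.4 %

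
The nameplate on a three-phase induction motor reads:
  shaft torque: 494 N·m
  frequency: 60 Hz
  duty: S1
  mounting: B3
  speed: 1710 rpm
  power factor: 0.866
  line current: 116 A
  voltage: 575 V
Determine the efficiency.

ω = 2π × 1710/60 = 179.1 rad/s; P_out = τω = 494 × 179.1 = 88475 W
P_in = √3·V_L·I_L·cosφ = 1.732 × 575 × 116 × 0.866 = 100044 W
η = P_out / P_in = 88475 / 100044 = 0.884 = 88.4%

88.4 %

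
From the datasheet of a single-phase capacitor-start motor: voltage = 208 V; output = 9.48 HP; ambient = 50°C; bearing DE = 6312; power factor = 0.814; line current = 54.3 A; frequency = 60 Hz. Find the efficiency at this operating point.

P_out = 9.48 × 746 = 7072 W
P_in = V·I·cosφ = 208 × 54.3 × 0.814 = 9194 W
η = P_out / P_in = 7072 / 9194 = 0.769 = 76.9%

76.9 %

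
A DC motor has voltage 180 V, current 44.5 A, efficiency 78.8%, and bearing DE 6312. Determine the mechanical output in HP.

8.46 HP

P_in = V·I = 180 × 44.5 = 8010 W
P_out = η·P_in = 0.788 × 8010 = 6312 W
= 6312/746 = 8.46 HP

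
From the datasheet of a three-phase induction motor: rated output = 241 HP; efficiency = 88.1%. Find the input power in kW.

P_out = 241 × 746 = 179786 W
P_in = P_out/η = 179786/0.881 = 204070 W = 204 kW

204 kW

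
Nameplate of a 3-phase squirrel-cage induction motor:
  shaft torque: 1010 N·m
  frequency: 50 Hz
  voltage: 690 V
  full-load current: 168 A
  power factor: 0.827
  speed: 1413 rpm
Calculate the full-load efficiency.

ω = 2π × 1413/60 = 148 rad/s; P_out = τω = 1010 × 148 = 149480 W
P_in = √3·V_L·I_L·cosφ = 1.732 × 690 × 168 × 0.827 = 166040 W
η = P_out / P_in = 149480 / 166040 = 0.900 = 90.0%

90.0 %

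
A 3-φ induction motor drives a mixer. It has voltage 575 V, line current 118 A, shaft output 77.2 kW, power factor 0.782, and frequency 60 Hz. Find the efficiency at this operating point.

84.0 %

P_out = 77.2 kW = 77200 W
P_in = √3·V_L·I_L·cosφ = 1.732 × 575 × 118 × 0.782 = 91898 W
η = P_out / P_in = 77200 / 91898 = 0.840 = 84.0%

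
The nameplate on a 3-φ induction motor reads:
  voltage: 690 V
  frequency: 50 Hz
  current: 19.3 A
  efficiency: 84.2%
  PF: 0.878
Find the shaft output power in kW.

P_in = √3·V·I·cosφ = 1.732 × 690 × 19.3 × 0.878 = 20251 W
P_out = η·P_in = 0.842 × 20251 = 17051 W

17.1 kW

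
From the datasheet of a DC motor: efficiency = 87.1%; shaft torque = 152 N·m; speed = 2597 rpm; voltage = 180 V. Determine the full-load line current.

264 A

ω = 2π×2597/60 = 272 rad/s; P_out = τω = 152 × 272 = 41344 W
P_in = P_out / η = 41344 / 0.871 = 47467 W
I = P_in / V = 47467 / 180 = 264 A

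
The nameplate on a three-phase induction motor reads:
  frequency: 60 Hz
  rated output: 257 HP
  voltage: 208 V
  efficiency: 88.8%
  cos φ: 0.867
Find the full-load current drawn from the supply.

691 A

P_out = 257 × 746 = 191722 W
P_in = P_out / η = 191722 / 0.888 = 215903 W
I_L = P_in / (√3·V_L·cosφ) = 215903 / (1.732 × 208 × 0.867) = 691 A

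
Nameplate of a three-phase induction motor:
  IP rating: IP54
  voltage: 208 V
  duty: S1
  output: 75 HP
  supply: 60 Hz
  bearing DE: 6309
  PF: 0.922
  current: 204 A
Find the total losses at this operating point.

11800 W

P_in = √3·V·I·cosφ = 1.732×208×204×0.922 = 67760 W
P_out = 75×746 = 55950 W
Losses = P_in − P_out = 67760 − 55950 = 11810 W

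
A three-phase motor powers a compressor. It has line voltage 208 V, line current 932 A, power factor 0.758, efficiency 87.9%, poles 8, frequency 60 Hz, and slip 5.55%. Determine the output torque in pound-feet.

1850 lb·ft

P_in = √3·V·I·cosφ = 1.732 × 208 × 932 × 0.758 = 254505 W
P_out = η·P_in = 0.879 × 254505 = 223710 W
n_s = 120×60/8 = 900 rpm; n = 900×(1−0.0555) = 850 rpm
ω = 2π×850/60 = 89.01 rad/s
τ = P_out/ω = 223710/89.01 = 2513 N·m
In lb·ft: 2513/1.356 = 1850 lb·ft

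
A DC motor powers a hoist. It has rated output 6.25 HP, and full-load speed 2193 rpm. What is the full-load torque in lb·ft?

P_out = 6.25 × 746 = 4663 W
ω = 2π × 2193/60 = 229.7 rad/s
τ = P_out/ω = 4663/229.7 = 20.3 N·m
In lb·ft: 20.3/1.356 = 15 lb·ft

15 lb·ft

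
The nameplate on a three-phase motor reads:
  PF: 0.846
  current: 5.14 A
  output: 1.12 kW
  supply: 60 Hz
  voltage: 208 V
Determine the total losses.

P_in = √3·V·I·cosφ = 1.732×208×5.14×0.846 = 1567 W
P_out = 1120 W
Losses = P_in − P_out = 1567 − 1120 = 447 W

447 W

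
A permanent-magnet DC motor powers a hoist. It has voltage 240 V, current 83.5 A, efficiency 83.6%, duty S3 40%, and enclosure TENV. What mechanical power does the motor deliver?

16.8 kW

P_in = V·I = 240 × 83.5 = 20040 W
P_out = η·P_in = 0.836 × 20040 = 16753 W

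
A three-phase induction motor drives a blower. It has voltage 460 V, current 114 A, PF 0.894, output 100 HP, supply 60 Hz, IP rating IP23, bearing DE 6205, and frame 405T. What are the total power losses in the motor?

P_in = √3·V·I·cosφ = 1.732×460×114×0.894 = 81199 W
P_out = 100×746 = 74600 W
Losses = P_in − P_out = 81199 − 74600 = 6599 W

6600 W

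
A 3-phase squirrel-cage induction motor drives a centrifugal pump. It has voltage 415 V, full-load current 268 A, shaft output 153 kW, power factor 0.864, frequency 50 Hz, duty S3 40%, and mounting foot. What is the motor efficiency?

P_out = 153 kW = 153000 W
P_in = √3·V_L·I_L·cosφ = 1.732 × 415 × 268 × 0.864 = 166435 W
η = P_out / P_in = 153000 / 166435 = 0.919 = 91.9%

91.9 %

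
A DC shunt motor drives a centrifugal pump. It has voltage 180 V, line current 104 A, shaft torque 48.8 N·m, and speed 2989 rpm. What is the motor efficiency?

ω = 2π × 2989/60 = 313 rad/s; P_out = τω = 48.8 × 313 = 15274 W
P_in = V·I = 180 × 104 = 18720 W
η = P_out / P_in = 15274 / 18720 = 0.816 = 81.6%

81.6 %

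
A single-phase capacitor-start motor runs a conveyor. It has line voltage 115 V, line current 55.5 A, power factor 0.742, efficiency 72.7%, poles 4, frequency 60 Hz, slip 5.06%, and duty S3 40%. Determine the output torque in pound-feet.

P_in = V·I·cosφ = 115 × 55.5 × 0.742 = 4736 W
P_out = η·P_in = 0.727 × 4736 = 3443 W
n_s = 120×60/4 = 1800 rpm; n = 1800×(1−0.0506) = 1709 rpm
ω = 2π×1709/60 = 179 rad/s
τ = P_out/ω = 3443/179 = 19.23 N·m
In lb·ft: 19.23/1.356 = 14.2 lb·ft

14.2 lb·ft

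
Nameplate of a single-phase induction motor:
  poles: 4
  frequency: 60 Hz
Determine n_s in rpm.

1800 rpm

n_s = 120f/p = 120×60/4 = 1800 rpm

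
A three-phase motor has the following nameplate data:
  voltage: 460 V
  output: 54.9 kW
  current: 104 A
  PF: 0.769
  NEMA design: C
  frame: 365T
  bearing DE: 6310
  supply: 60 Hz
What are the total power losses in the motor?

8.82 kW

P_in = √3·V·I·cosφ = 1.732×460×104×0.769 = 63718 W
P_out = 54900 W
Losses = P_in − P_out = 63718 − 54900 = 8818 W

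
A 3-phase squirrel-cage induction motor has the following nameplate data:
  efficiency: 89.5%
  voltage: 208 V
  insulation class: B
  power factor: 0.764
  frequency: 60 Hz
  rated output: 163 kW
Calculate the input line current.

662 A

P_out = 163 kW = 163000 W
P_in = P_out / η = 163000 / 0.895 = 182123 W
I_L = P_in / (√3·V_L·cosφ) = 182123 / (1.732 × 208 × 0.764) = 662 A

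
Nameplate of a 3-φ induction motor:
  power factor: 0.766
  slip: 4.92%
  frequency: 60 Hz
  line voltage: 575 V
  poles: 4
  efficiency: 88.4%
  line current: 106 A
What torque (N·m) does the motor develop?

399 N·m

P_in = √3·V·I·cosφ = 1.732 × 575 × 106 × 0.766 = 80863 W
P_out = η·P_in = 0.884 × 80863 = 71483 W
n_s = 120×60/4 = 1800 rpm; n = 1800×(1−0.0492) = 1711 rpm
ω = 2π×1711/60 = 179.2 rad/s
τ = P_out/ω = 71483/179.2 = 399 N·m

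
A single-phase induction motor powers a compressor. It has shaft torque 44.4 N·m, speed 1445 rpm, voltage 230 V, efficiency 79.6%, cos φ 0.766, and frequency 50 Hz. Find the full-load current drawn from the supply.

ω = 2π×1445/60 = 151.3 rad/s; P_out = τω = 44.4 × 151.3 = 6718 W
P_in = P_out / η = 6718 / 0.796 = 8440 W
I = P_in / (V·cosφ) = 8440 / (230 × 0.766) = 47.9 A

47.9 A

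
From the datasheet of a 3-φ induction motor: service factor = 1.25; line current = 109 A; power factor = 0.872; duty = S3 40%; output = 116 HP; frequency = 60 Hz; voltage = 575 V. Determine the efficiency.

P_out = 116 × 746 = 86536 W
P_in = √3·V_L·I_L·cosφ = 1.732 × 575 × 109 × 0.872 = 94658 W
η = P_out / P_in = 86536 / 94658 = 0.914 = 91.4%

91.4 %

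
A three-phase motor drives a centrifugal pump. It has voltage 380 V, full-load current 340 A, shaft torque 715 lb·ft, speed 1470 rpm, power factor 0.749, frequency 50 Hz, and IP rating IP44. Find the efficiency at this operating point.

89.0 %

τ = 715 lb·ft × 1.356 = 969.5 N·m
ω = 2π × 1470/60 = 153.9 rad/s; P_out = τω = 969.5 × 153.9 = 149206 W
P_in = √3·V_L·I_L·cosφ = 1.732 × 380 × 340 × 0.749 = 167607 W
η = P_out / P_in = 149206 / 167607 = 0.890 = 89.0%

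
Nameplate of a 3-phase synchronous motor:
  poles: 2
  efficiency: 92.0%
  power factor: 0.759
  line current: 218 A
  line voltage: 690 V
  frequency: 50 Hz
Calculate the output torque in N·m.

P_in = √3·V·I·cosφ = 1.732 × 690 × 218 × 0.759 = 197740 W
P_out = η·P_in = 0.92 × 197740 = 181921 W
n = n_s = 120×50/2 = 3000 rpm (synchronous)
ω = 2π×3000/60 = 314.2 rad/s
τ = P_out/ω = 181921/314.2 = 579 N·m

579 N·m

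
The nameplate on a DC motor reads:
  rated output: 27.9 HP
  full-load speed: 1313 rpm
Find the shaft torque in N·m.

151 N·m

P_out = 27.9 × 746 = 20813 W
ω = 2π × 1313/60 = 137.5 rad/s
τ = P_out/ω = 20813/137.5 = 151 N·m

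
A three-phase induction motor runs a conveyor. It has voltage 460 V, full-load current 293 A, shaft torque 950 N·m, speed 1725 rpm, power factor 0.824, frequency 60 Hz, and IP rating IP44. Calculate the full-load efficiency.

ω = 2π × 1725/60 = 180.6 rad/s; P_out = τω = 950 × 180.6 = 171570 W
P_in = √3·V_L·I_L·cosφ = 1.732 × 460 × 293 × 0.824 = 192354 W
η = P_out / P_in = 171570 / 192354 = 0.892 = 89.2%

89.2 %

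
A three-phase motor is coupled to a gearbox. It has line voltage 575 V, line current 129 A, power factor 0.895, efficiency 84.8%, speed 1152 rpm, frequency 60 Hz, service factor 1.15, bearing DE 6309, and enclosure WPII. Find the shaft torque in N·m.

P_in = √3·V·I·cosφ = 1.732 × 575 × 129 × 0.895 = 114982 W
P_out = η·P_in = 0.848 × 114982 = 97505 W
n = 1152 rpm
ω = 2π×1152/60 = 120.6 rad/s
τ = P_out/ω = 97505/120.6 = 808 N·m

808 N·m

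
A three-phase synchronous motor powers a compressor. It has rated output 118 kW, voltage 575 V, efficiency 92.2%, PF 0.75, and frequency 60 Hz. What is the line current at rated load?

171 A

P_out = 118 kW = 118000 W
P_in = P_out / η = 118000 / 0.922 = 127983 W
I_L = P_in / (√3·V_L·cosφ) = 127983 / (1.732 × 575 × 0.75) = 171 A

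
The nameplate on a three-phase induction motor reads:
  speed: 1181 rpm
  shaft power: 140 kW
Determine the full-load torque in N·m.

1130 N·m

ω = 2π × 1181/60 = 123.7 rad/s
τ = P/ω = 140000/123.7 = 1130 N·m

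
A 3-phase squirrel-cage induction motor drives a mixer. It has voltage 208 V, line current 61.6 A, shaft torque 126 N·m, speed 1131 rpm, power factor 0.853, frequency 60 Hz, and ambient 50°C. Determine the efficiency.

78.8 %

ω = 2π × 1131/60 = 118.4 rad/s; P_out = τω = 126 × 118.4 = 14918 W
P_in = √3·V_L·I_L·cosφ = 1.732 × 208 × 61.6 × 0.853 = 18930 W
η = P_out / P_in = 14918 / 18930 = 0.788 = 78.8%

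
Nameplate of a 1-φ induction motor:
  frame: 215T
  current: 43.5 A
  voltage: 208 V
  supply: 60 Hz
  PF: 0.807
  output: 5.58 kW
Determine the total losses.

P_in = V·I·cosφ = 208×43.5×0.807 = 7302 W
P_out = 5580 W
Losses = P_in − P_out = 7302 − 5580 = 1722 W

1720 W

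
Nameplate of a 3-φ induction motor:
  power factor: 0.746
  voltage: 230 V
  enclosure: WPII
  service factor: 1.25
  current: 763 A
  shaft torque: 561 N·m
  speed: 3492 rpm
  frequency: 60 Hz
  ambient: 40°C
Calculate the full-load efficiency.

ω = 2π × 3492/60 = 365.7 rad/s; P_out = τω = 561 × 365.7 = 205158 W
P_in = √3·V_L·I_L·cosφ = 1.732 × 230 × 763 × 0.746 = 226746 W
η = P_out / P_in = 205158 / 226746 = 0.905 = 90.5%

90.5 %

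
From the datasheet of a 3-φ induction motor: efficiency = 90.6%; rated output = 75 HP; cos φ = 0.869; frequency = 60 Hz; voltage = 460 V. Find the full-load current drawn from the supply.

89.2 A

P_out = 75 × 746 = 55950 W
P_in = P_out / η = 55950 / 0.906 = 61755 W
I_L = P_in / (√3·V_L·cosφ) = 61755 / (1.732 × 460 × 0.869) = 89.2 A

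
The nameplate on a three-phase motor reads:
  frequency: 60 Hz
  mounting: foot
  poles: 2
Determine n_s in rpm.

n_s = 120f/p = 120×60/2 = 3600 rpm

3600 rpm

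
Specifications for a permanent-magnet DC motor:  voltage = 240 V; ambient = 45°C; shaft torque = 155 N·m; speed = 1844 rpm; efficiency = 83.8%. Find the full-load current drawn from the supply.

ω = 2π×1844/60 = 193.1 rad/s; P_out = τω = 155 × 193.1 = 29931 W
P_in = P_out / η = 29931 / 0.838 = 35717 W
I = P_in / V = 35717 / 240 = 149 A

149 A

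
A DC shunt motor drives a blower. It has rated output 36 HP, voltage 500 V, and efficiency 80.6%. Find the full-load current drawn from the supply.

P_out = 36 × 746 = 26856 W
P_in = P_out / η = 26856 / 0.806 = 33320 W
I = P_in / V = 33320 / 500 = 66.6 A

66.6 A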